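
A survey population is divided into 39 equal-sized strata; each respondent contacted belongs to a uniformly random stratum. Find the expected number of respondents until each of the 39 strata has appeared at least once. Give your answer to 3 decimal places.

165.888

After k distinct strata have appeared, the next respondent gives a new one with probability (39-k)/39, so the expected wait for the (k+1)-th is 39/(39-k).
E[T] = 39/39 + 39/38 + 39/37 + ... + 39/2 + 39/1 = 39·H_{39}.
H_{39} = 4.2535, so E[T] = 165.8882.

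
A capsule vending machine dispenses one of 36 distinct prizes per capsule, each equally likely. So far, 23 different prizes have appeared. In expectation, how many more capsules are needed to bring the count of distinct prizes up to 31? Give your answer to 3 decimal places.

32.285

With k distinct prizes already seen, the next new one takes an expected 36/(36-k) capsules.
Sum over k = 23,...,30: E = 36/13 + 36/12 + 36/11 + ... + 36/7 + 36/6 = 32.2848.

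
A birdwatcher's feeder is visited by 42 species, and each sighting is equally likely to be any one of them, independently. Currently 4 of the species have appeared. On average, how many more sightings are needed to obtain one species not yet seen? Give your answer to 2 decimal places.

1.11

The number of sightings until the next new species is geometric with success probability 38/42, so its mean is 42/38.
E = 42/38 = 1.105.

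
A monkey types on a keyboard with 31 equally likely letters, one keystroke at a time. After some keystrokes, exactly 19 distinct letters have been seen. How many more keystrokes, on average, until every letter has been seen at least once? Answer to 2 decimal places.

From k distinct to k+1 distinct takes on average 31/(31-k) keystrokes.
Sum over k = 19,...,30: E = 31/12 + 31/11 + 31/10 + ... + 31/2 + 31/1 = 96.200.

96.20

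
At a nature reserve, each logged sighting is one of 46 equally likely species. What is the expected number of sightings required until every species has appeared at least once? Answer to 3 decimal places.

After k distinct species have appeared, the next sighting gives a new one with probability (46-k)/46, so the expected wait for the (k+1)-th is 46/(46-k).
E[T] = 46/46 + 46/45 + 46/44 + ... + 46/2 + 46/1 = 46·H_{46}.
H_{46} = 4.4167, so E[T] = 203.1676.

203.168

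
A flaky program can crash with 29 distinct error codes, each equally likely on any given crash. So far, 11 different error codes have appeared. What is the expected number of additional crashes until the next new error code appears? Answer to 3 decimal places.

1.611

Each crash yields a new error code with probability (29-11)/29 = 18/29, so the wait is geometric with mean 29/18.
E = 29/18 = 1.6111.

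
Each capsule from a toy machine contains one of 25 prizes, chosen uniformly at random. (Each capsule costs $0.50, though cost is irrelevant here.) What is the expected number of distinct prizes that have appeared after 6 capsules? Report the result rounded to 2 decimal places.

5.43

For each prize, P(seen in 6 capsules) = 1 - (24/25)^6 = 0.217.
By linearity of expectation, E[distinct seen] = 25·(1 - (24/25)^6) = 5.431.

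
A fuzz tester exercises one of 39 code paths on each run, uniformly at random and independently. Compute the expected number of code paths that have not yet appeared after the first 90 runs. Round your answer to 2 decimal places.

3.77

For each code path, P(unseen after 90) = (38/39)^90 = 0.097.
By linearity of expectation, E[unseen] = 39·(38/39)^90 = 3.765.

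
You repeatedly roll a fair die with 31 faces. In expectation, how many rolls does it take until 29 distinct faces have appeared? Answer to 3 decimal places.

78.345

With k distinct faces already seen, the next new one arrives after an expected 31/(31-k) rolls.
Sum over k = 0,...,28: E = 31/31 + 31/30 + 31/29 + ... + 31/4 + 31/3 = 78.3446.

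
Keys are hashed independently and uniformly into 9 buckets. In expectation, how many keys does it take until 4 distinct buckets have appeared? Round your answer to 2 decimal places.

4.91

With k distinct buckets already seen, the next new one arrives after an expected 9/(9-k) keys.
Sum over k = 0,...,3: E = 9/9 + 9/8 + 9/7 + 9/6 = 4.911.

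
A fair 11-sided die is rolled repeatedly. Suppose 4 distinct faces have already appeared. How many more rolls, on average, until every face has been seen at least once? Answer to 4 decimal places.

The wait to go from k to k+1 distinct faces is geometric with mean 11/(11-k).
Sum over k = 4,...,10: E = 11/7 + 11/6 + 11/5 + ... + 11/2 + 11/1 = 28.52143.

28.5214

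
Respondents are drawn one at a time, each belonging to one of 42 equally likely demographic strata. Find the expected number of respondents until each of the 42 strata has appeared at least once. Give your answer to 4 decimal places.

After k distinct strata have appeared, the next respondent gives a new one with probability (42-k)/42, so the expected wait for the (k+1)-th is 42/(42-k).
E[T] = 42/42 + 42/41 + 42/40 + ... + 42/2 + 42/1 = 42·H_{42}.
H_{42} = 4.32674, so E[T] = 181.72320.

181.7232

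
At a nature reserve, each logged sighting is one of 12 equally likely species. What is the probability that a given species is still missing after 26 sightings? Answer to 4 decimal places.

Each sighting misses the fixed species with probability (12-1)/12 = 11/12, independently.
P(still missing after 26) = (11/12)^26 = 0.10411.

0.1041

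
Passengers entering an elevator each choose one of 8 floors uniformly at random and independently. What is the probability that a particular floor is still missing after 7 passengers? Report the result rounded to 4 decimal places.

Each passenger misses the fixed floor with probability (8-1)/8 = 7/8, independently.
P(still missing after 7) = (7/8)^7 = 0.39270.

0.3927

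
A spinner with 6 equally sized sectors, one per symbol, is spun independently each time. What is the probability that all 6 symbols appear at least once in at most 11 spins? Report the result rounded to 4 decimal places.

0.3562

By inclusion–exclusion over which symbols are missing,
P(all seen) = Σ_{j=0}^{6} (-1)^j C(6,j)((6-j)/6)^11
= 1.00000 - 0.80753 + 0.17342 - 0.00977 + 0.00008 - 0.00000 + 0.00000
= 0.35621.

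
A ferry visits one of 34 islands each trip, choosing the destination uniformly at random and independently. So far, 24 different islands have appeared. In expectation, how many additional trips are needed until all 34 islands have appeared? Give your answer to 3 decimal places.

From k distinct to k+1 distinct takes on average 34/(34-k) trips.
Sum over k = 24,...,33: E = 34/10 + 34/9 + 34/8 + ... + 34/2 + 34/1 = 99.5849.

99.585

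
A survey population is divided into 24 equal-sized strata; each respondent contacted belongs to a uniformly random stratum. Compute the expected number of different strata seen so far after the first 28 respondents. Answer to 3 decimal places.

16.711

For each stratum, P(seen in 28 respondents) = 1 - (23/24)^28 = 0.6963.
By linearity of expectation, E[distinct seen] = 24·(1 - (23/24)^28) = 16.7109.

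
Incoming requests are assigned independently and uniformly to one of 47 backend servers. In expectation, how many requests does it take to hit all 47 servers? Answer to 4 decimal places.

208.5843

The wait to go from k to k+1 distinct servers is geometric with mean 47/(47-k).
E[T] = 47/47 + 47/46 + 47/45 + ... + 47/2 + 47/1 = 47·H_{47}.
H_{47} = 4.43796, so E[T] = 208.58430.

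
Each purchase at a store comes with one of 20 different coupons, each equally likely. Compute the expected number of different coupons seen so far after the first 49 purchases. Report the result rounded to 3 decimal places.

18.380

For each coupon, P(seen in 49 purchases) = 1 - (19/20)^49 = 0.9190.
By linearity of expectation, E[distinct seen] = 20·(1 - (19/20)^49) = 18.3801.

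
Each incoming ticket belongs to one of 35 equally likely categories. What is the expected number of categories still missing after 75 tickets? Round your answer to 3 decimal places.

For each category, P(unseen after 75) = (34/35)^75 = 0.1137.
By linearity of expectation, E[unseen] = 35·(34/35)^75 = 3.9800.

3.980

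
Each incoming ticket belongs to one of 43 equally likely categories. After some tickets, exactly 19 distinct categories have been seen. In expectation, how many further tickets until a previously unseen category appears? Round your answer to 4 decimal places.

Each ticket yields a new category with probability (43-19)/43 = 24/43, so the wait is geometric with mean 43/24.
E = 43/24 = 1.79167.

1.7917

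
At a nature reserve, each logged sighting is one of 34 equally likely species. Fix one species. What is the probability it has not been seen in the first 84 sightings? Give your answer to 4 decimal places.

0.0815

Each sighting misses the fixed species with probability (34-1)/34 = 33/34, independently.
P(still missing after 84) = (33/34)^84 = 0.08146.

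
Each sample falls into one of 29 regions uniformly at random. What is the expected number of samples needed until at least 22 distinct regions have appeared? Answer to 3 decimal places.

39.695

Going from k to k+1 distinct takes a geometric number of samples with mean 29/(29-k).
Sum over k = 0,...,21: E = 29/29 + 29/28 + 29/27 + ... + 29/9 + 29/8 = 39.6951.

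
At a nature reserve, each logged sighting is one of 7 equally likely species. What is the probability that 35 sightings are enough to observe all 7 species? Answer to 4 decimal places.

Let A_i be the event that species i is missing after 35 sightings. By inclusion–exclusion on the A_i,
P(all seen) = Σ_{j=0}^{7} (-1)^j C(7,j)((7-j)/7)^35
= 1.00000 - 0.03177 + 0.00016 - 0.00000 + 0.00000 - 0.00000 + 0.00000 - 0.00000
= 0.96840.

0.9684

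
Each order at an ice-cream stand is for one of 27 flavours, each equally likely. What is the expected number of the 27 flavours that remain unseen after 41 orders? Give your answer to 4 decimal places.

For each flavour, P(unseen after 41) = (26/27)^41 = 0.21281.
By linearity of expectation, E[unseen] = 27·(26/27)^41 = 5.74588.

5.7459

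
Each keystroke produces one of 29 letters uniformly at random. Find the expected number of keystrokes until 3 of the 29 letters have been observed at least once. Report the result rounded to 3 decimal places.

3.110

With k distinct letters already seen, the next new one arrives after an expected 29/(29-k) keystrokes.
Sum over k = 0,...,2: E = 29/29 + 29/28 + 29/27 = 3.1098.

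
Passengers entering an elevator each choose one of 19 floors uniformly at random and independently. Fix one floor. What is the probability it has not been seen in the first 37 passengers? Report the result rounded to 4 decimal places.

0.1353

Each passenger misses the fixed floor with probability (19-1)/19 = 18/19, independently.
P(still missing after 37) = (18/19)^37 = 0.13527.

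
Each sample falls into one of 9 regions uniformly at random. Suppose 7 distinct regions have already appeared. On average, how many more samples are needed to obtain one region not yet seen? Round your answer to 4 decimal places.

The number of samples until the next new region is geometric with success probability 2/9, so its mean is 9/2.
E = 9/2 = 4.50000.

4.5000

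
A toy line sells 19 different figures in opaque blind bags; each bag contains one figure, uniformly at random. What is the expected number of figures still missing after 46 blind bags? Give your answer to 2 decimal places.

For each figure, P(unseen after 46) = (18/19)^46 = 0.083.
By linearity of expectation, E[unseen] = 19·(18/19)^46 = 1.580.

1.58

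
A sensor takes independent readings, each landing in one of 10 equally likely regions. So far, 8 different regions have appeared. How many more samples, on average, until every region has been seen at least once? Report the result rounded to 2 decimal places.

The wait to go from k to k+1 distinct regions is geometric with mean 10/(10-k).
Sum over k = 8,...,9: E = 10/2 + 10/1 = 15.000.

15.00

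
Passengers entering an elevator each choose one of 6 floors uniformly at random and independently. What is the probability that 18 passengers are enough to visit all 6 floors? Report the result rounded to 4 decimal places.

0.7847

Let A_i be the event that floor i is missing after 18 passengers. By inclusion–exclusion on the A_i,
P(all seen) = Σ_{j=0}^{6} (-1)^j C(6,j)((6-j)/6)^18
= 1.00000 - 0.22537 + 0.01015 - 0.00008 + 0.00000 - 0.00000 + 0.00000
= 0.78471.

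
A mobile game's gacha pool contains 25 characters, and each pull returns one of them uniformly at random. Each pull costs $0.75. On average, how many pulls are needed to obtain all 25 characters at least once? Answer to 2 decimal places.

95.40

After k distinct characters have appeared, the next pull gives a new one with probability (25-k)/25, so the expected wait for the (k+1)-th is 25/(25-k).
E[T] = 25/25 + 25/24 + 25/23 + ... + 25/2 + 25/1 = 25·H_{25}.
H_{25} = 3.816, so E[T] = 95.399.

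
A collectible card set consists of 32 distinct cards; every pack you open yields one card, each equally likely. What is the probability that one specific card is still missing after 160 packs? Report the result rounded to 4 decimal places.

0.0062

On each pack the fixed card fails to appear with probability 31/32.
P(still missing after 160) = (31/32)^160 = 0.00622.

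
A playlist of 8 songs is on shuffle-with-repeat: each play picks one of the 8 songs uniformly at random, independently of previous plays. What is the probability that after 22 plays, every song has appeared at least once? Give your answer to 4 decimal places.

Let A_i be the event that song i is missing after 22 plays. By inclusion–exclusion on the A_i,
P(all seen) = Σ_{j=0}^{8} (-1)^j C(8,j)((8-j)/8)^22
= 1.00000 - 0.42390 + 0.04995 - 0.00181 + 0.00002 - 0.00000 + 0.00000 - 0.00000 + 0.00000
= 0.62425.

0.6243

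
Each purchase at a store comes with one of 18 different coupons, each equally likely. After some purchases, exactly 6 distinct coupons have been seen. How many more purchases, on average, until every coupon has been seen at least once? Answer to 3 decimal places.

55.858

The wait to go from k to k+1 distinct coupons is geometric with mean 18/(18-k).
Sum over k = 6,...,17: E = 18/12 + 18/11 + 18/10 + ... + 18/2 + 18/1 = 55.8578.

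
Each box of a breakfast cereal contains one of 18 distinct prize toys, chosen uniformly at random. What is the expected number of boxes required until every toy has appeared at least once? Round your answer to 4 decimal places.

After k distinct toys have appeared, the next box gives a new one with probability (18-k)/18, so the expected wait for the (k+1)-th is 18/(18-k).
E[T] = 18/18 + 18/17 + 18/16 + ... + 18/2 + 18/1 = 18·H_{18}.
H_{18} = 3.49511, so E[T] = 62.91195.

62.9119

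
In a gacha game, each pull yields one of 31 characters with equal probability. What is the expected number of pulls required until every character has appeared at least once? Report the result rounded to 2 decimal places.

After k distinct characters have appeared, the next pull gives a new one with probability (31-k)/31, so the expected wait for the (k+1)-th is 31/(31-k).
E[T] = 31/31 + 31/30 + 31/29 + ... + 31/2 + 31/1 = 31·H_{31}.
H_{31} = 4.027, so E[T] = 124.845.

124.84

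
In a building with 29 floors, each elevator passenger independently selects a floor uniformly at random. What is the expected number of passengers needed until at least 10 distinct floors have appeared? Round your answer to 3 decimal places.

12.004

Going from k to k+1 distinct takes a geometric number of passengers with mean 29/(29-k).
Sum over k = 0,...,9: E = 29/29 + 29/28 + 29/27 + ... + 29/21 + 29/20 = 12.0035.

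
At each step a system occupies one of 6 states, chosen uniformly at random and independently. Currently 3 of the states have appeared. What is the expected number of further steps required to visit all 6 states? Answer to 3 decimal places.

11.000

With k distinct states already seen, the next new one takes an expected 6/(6-k) steps.
Sum over k = 3,...,5: E = 6/3 + 6/2 + 6/1 = 11.0000.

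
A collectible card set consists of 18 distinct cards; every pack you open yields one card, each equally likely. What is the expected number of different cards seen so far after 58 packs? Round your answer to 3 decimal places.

17.346

For each card, P(seen in 58 packs) = 1 - (17/18)^58 = 0.9637.
By linearity of expectation, E[distinct seen] = 18·(1 - (17/18)^58) = 17.3461.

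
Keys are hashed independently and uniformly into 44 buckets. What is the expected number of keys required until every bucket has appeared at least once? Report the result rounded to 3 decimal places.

192.400

After k distinct buckets have appeared, the next key gives a new one with probability (44-k)/44, so the expected wait for the (k+1)-th is 44/(44-k).
E[T] = 44/44 + 44/43 + 44/42 + ... + 44/2 + 44/1 = 44·H_{44}.
H_{44} = 4.3727, so E[T] = 192.3999.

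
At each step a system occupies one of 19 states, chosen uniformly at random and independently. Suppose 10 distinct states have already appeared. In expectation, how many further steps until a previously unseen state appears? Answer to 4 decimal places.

2.1111

The number of steps until the next new state is geometric with success probability 9/19, so its mean is 19/9.
E = 19/9 = 2.11111.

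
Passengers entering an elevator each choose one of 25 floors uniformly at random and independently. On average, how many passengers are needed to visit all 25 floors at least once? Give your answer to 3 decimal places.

95.399

After k distinct floors have appeared, the next passenger gives a new one with probability (25-k)/25, so the expected wait for the (k+1)-th is 25/(25-k).
E[T] = 25/25 + 25/24 + 25/23 + ... + 25/2 + 25/1 = 25·H_{25}.
H_{25} = 3.8160, so E[T] = 95.3990.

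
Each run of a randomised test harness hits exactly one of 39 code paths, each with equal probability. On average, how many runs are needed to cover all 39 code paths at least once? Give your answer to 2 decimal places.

165.89

After k distinct code paths have appeared, the next run gives a new one with probability (39-k)/39, so the expected wait for the (k+1)-th is 39/(39-k).
E[T] = 39/39 + 39/38 + 39/37 + ... + 39/2 + 39/1 = 39·H_{39}.
H_{39} = 4.254, so E[T] = 165.888.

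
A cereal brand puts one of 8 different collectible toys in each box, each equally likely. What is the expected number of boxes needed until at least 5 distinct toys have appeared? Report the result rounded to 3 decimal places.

7.076

Going from k to k+1 distinct takes a geometric number of boxes with mean 8/(8-k).
Sum over k = 0,...,4: E = 8/8 + 8/7 + 8/6 + 8/5 + 8/4 = 7.0762.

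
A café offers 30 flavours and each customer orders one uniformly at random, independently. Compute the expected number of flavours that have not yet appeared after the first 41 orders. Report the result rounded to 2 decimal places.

7.47

For each flavour, P(unseen after 41) = (29/30)^41 = 0.249.
By linearity of expectation, E[unseen] = 30·(29/30)^41 = 7.473.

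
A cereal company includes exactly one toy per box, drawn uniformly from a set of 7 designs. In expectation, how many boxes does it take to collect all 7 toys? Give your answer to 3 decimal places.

18.150

The wait to go from k to k+1 distinct toys is geometric with mean 7/(7-k).
E[T] = 7/7 + 7/6 + 7/5 + ... + 7/2 + 7/1 = 7·H_{7}.
H_{7} = 2.5929, so E[T] = 18.1500.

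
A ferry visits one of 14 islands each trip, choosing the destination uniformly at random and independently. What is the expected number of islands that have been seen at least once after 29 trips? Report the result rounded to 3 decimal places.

For each island, P(seen in 29 trips) = 1 - (13/14)^29 = 0.8834.
By linearity of expectation, E[distinct seen] = 14·(1 - (13/14)^29) = 12.3678.

12.368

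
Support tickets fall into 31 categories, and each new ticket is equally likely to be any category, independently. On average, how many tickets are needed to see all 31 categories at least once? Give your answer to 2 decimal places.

124.84

After k distinct categories have appeared, the next ticket gives a new one with probability (31-k)/31, so the expected wait for the (k+1)-th is 31/(31-k).
E[T] = 31/31 + 31/30 + 31/29 + ... + 31/2 + 31/1 = 31·H_{31}.
H_{31} = 4.027, so E[T] = 124.845.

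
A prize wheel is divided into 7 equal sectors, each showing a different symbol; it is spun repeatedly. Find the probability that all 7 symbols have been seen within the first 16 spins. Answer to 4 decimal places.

0.4977

Let A_i be the event that symbol i is missing after 16 spins. By inclusion–exclusion on the A_i,
P(all seen) = Σ_{j=0}^{7} (-1)^j C(7,j)((7-j)/7)^16
= 1.00000 - 0.59422 + 0.09642 - 0.00452 + 0.00005 - 0.00000 + 0.00000 - 0.00000
= 0.49772.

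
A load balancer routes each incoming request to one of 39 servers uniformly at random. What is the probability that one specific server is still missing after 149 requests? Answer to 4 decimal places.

On each request the fixed server fails to appear with probability 38/39.
P(still missing after 149) = (38/39)^149 = 0.02085.

0.0209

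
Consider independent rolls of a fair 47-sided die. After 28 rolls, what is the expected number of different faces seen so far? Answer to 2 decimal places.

21.26

For each face, P(seen in 28 rolls) = 1 - (46/47)^28 = 0.452.
By linearity of expectation, E[distinct seen] = 47·(1 - (46/47)^28) = 21.262.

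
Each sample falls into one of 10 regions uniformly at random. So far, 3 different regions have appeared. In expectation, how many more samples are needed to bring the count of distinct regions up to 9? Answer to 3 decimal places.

15.929

The wait to go from k to k+1 distinct regions is geometric with mean 10/(10-k).
Sum over k = 3,...,8: E = 10/7 + 10/6 + 10/5 + 10/4 + 10/3 + 10/2 = 15.9286.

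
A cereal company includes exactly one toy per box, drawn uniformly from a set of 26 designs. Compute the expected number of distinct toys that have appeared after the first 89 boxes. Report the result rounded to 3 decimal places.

For each toy, P(seen in 89 boxes) = 1 - (25/26)^89 = 0.9695.
By linearity of expectation, E[distinct seen] = 26·(1 - (25/26)^89) = 25.2075.

25.207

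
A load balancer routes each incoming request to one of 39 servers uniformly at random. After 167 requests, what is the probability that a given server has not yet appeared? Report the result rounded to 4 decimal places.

0.0131

Each request misses the fixed server with probability (39-1)/39 = 38/39, independently.
P(still missing after 167) = (38/39)^167 = 0.01306.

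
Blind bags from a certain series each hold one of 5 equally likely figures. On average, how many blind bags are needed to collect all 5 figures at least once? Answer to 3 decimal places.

Split into phases: going from k distinct to k+1 distinct takes on average 5/(5-k) blind bags.
E[T] = 5/5 + 5/4 + 5/3 + 5/2 + 5/1 = 5·H_{5}.
H_{5} = 2.2833, so E[T] = 11.4167.

11.417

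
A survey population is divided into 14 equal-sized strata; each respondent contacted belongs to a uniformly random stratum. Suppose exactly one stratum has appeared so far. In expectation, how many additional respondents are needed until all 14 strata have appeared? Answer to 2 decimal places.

44.52

From k distinct to k+1 distinct takes on average 14/(14-k) respondents.
Sum over k = 1,...,13: E = 14/13 + 14/12 + 14/11 + ... + 14/2 + 14/1 = 44.522.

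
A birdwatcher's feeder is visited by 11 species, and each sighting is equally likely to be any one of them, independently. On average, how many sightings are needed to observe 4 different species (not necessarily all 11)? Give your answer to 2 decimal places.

4.70

Going from k to k+1 distinct takes a geometric number of sightings with mean 11/(11-k).
Sum over k = 0,...,3: E = 11/11 + 11/10 + 11/9 + 11/8 = 4.697.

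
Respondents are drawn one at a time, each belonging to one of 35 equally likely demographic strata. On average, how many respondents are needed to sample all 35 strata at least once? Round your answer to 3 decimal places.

145.137

Split into phases: going from k distinct to k+1 distinct takes on average 35/(35-k) respondents.
E[T] = 35/35 + 35/34 + 35/33 + ... + 35/2 + 35/1 = 35·H_{35}.
H_{35} = 4.1468, so E[T] = 145.1373.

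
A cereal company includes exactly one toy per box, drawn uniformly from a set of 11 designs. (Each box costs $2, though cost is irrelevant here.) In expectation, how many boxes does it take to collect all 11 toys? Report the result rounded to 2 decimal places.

33.22

After k distinct toys have appeared, the next box gives a new one with probability (11-k)/11, so the expected wait for the (k+1)-th is 11/(11-k).
E[T] = 11/11 + 11/10 + 11/9 + ... + 11/2 + 11/1 = 11·H_{11}.
H_{11} = 3.020, so E[T] = 33.219.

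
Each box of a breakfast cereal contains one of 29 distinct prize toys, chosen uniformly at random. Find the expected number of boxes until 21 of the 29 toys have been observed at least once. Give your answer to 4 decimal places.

With k distinct toys already seen, the next new one arrives after an expected 29/(29-k) boxes.
Sum over k = 0,...,20: E = 29/29 + 29/28 + 29/27 + ... + 29/10 + 29/9 = 36.07010.

36.0701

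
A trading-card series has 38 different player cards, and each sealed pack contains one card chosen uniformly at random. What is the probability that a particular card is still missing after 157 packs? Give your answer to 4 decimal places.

Each pack misses the fixed card with probability (38-1)/38 = 37/38, independently.
P(still missing after 157) = (37/38)^157 = 0.01519.

0.0152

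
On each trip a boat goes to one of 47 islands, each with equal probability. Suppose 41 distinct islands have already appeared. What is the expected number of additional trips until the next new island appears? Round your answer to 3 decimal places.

7.833

The number of trips until the next new island is geometric with success probability 6/47, so its mean is 47/6.
E = 47/6 = 7.8333.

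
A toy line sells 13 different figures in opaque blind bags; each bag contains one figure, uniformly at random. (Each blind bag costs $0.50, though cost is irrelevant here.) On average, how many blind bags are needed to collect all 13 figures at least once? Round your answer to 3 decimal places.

Split into phases: going from k distinct to k+1 distinct takes on average 13/(13-k) blind bags.
E[T] = 13/13 + 13/12 + 13/11 + ... + 13/2 + 13/1 = 13·H_{13}.
H_{13} = 3.1801, so E[T] = 41.3417.

41.342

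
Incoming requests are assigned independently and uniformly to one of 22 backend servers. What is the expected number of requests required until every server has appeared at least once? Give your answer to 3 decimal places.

81.198

After k distinct servers have appeared, the next request gives a new one with probability (22-k)/22, so the expected wait for the (k+1)-th is 22/(22-k).
E[T] = 22/22 + 22/21 + 22/20 + ... + 22/2 + 22/1 = 22·H_{22}.
H_{22} = 3.6908, so E[T] = 81.1979.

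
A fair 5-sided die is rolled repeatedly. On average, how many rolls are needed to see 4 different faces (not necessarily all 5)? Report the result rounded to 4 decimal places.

Going from k to k+1 distinct takes a geometric number of rolls with mean 5/(5-k).
Sum over k = 0,...,3: E = 5/5 + 5/4 + 5/3 + 5/2 = 6.41667.

6.4167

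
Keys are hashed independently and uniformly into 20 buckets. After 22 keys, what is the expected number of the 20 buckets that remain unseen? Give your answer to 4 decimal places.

6.4707

For each bucket, P(unseen after 22) = (19/20)^22 = 0.32353.
By linearity of expectation, E[unseen] = 20·(19/20)^22 = 6.47067.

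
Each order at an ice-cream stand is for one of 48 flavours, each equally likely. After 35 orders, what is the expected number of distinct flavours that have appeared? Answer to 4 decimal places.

For each flavour, P(seen in 35 orders) = 1 - (47/48)^35 = 0.52139.
By linearity of expectation, E[distinct seen] = 48·(1 - (47/48)^35) = 25.02672.

25.0267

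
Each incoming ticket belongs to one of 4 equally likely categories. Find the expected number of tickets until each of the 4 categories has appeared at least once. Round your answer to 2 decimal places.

8.33

After k distinct categories have appeared, the next ticket gives a new one with probability (4-k)/4, so the expected wait for the (k+1)-th is 4/(4-k).
E[T] = 4/4 + 4/3 + 4/2 + 4/1 = 4·H_{4}.
H_{4} = 2.083, so E[T] = 8.333.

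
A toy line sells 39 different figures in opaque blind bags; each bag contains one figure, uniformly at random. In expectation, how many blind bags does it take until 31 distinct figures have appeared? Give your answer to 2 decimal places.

With k distinct figures already seen, the next new one arrives after an expected 39/(39-k) blind bags.
Sum over k = 0,...,30: E = 39/39 + 39/38 + 39/37 + ... + 39/10 + 39/9 = 59.892.

59.89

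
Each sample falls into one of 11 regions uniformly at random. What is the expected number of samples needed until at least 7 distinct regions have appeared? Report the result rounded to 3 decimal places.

10.302

With k distinct regions already seen, the next new one arrives after an expected 11/(11-k) samples.
Sum over k = 0,...,6: E = 11/11 + 11/10 + 11/9 + ... + 11/6 + 11/5 = 10.3020.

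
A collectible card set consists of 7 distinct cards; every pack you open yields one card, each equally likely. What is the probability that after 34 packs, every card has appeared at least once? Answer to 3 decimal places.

0.963

By inclusion–exclusion over which cards are missing,
P(all seen) = Σ_{j=0}^{7} (-1)^j C(7,j)((7-j)/7)^34
= 1.0000 - 0.0371 + 0.0002 - 0.0000 + 0.0000 - 0.0000 + 0.0000 - 0.0000
= 0.9632.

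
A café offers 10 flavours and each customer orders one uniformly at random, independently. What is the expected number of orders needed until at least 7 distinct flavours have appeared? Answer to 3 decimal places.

10.956

Going from k to k+1 distinct takes a geometric number of orders with mean 10/(10-k).
Sum over k = 0,...,6: E = 10/10 + 10/9 + 10/8 + ... + 10/5 + 10/4 = 10.9563.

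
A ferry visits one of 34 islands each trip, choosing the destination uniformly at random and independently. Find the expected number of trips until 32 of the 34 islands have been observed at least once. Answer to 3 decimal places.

89.019

Going from k to k+1 distinct takes a geometric number of trips with mean 34/(34-k).
Sum over k = 0,...,31: E = 34/34 + 34/33 + 34/32 + ... + 34/4 + 34/3 = 89.0191.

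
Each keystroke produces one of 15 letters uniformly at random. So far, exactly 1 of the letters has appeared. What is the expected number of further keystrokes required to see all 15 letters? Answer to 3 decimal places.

48.773

From k distinct to k+1 distinct takes on average 15/(15-k) keystrokes.
Sum over k = 1,...,14: E = 15/14 + 15/13 + 15/12 + ... + 15/2 + 15/1 = 48.7734.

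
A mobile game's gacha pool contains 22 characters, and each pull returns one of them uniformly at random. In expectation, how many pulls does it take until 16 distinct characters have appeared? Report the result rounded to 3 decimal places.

27.298

Going from k to k+1 distinct takes a geometric number of pulls with mean 22/(22-k).
Sum over k = 0,...,15: E = 22/22 + 22/21 + 22/20 + ... + 22/8 + 22/7 = 27.2979.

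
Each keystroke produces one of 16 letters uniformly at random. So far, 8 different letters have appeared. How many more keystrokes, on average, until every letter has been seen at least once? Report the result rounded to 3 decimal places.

43.486

The wait to go from k to k+1 distinct letters is geometric with mean 16/(16-k).
Sum over k = 8,...,15: E = 16/8 + 16/7 + 16/6 + ... + 16/2 + 16/1 = 43.4857.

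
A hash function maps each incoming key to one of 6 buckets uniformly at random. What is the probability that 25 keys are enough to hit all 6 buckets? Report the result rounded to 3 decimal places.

0.938

Let A_i be the event that bucket i is missing after 25 keys. By inclusion–exclusion on the A_i,
P(all seen) = Σ_{j=0}^{6} (-1)^j C(6,j)((6-j)/6)^25
= 1.0000 - 0.0629 + 0.0006 - 0.0000 + 0.0000 - 0.0000 + 0.0000
= 0.9377.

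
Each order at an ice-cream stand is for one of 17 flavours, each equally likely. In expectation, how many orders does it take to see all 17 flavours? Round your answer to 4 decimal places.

The wait to go from k to k+1 distinct flavours is geometric with mean 17/(17-k).
E[T] = 17/17 + 17/16 + 17/15 + ... + 17/2 + 17/1 = 17·H_{17}.
H_{17} = 3.43955, so E[T] = 58.47239.

58.4724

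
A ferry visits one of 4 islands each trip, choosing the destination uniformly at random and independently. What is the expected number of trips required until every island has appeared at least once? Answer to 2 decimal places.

The wait to go from k to k+1 distinct islands is geometric with mean 4/(4-k).
E[T] = 4/4 + 4/3 + 4/2 + 4/1 = 4·H_{4}.
H_{4} = 2.083, so E[T] = 8.333.

8.33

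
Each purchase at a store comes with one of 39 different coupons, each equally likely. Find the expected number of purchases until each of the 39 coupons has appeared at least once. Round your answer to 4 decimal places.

165.8882

After k distinct coupons have appeared, the next purchase gives a new one with probability (39-k)/39, so the expected wait for the (k+1)-th is 39/(39-k).
E[T] = 39/39 + 39/38 + 39/37 + ... + 39/2 + 39/1 = 39·H_{39}.
H_{39} = 4.25354, so E[T] = 165.88818.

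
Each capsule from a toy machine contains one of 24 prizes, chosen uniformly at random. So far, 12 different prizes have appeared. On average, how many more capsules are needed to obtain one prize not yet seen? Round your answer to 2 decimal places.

2.00

Each capsule yields a new prize with probability (24-12)/24 = 12/24, so the wait is geometric with mean 24/12.
E = 24/12 = 2.000.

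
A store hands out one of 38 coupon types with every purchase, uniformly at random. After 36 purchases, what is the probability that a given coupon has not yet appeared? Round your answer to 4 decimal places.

On each purchase the fixed coupon fails to appear with probability 37/38.
P(still missing after 36) = (37/38)^36 = 0.38287.

0.3829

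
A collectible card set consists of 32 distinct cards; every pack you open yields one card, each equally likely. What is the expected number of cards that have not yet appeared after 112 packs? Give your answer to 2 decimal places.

For each card, P(unseen after 112) = (31/32)^112 = 0.029.
By linearity of expectation, E[unseen] = 32·(31/32)^112 = 0.914.

0.91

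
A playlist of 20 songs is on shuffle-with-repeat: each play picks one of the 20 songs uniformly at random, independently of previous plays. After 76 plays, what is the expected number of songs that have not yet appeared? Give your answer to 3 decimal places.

For each song, P(unseen after 76) = (19/20)^76 = 0.0203.
By linearity of expectation, E[unseen] = 20·(19/20)^76 = 0.4055.

0.406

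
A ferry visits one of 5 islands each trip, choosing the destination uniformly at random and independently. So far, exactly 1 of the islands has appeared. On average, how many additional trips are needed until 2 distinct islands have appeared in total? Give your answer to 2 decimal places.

1.25

With k distinct islands already seen, the next new one takes an expected 5/(5-k) trips.
Only the k = 1 term is needed: E = 5/4 = 1.250.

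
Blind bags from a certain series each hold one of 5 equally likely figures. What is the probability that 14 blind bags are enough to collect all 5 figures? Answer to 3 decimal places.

Let A_i be the event that figure i is missing after 14 blind bags. By inclusion–exclusion on the A_i,
P(all seen) = Σ_{j=0}^{5} (-1)^j C(5,j)((5-j)/5)^14
= 1.0000 - 0.2199 + 0.0078 - 0.0000 + 0.0000 - 0.0000
= 0.7879.

0.788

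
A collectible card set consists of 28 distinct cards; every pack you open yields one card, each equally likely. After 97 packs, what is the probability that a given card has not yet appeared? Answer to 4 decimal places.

0.0294

Each pack misses the fixed card with probability (28-1)/28 = 27/28, independently.
P(still missing after 97) = (27/28)^97 = 0.02937.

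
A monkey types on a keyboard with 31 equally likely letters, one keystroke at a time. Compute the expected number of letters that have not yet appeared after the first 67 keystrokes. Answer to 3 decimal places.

For each letter, P(unseen after 67) = (30/31)^67 = 0.1111.
By linearity of expectation, E[unseen] = 31·(30/31)^67 = 3.4455.

3.446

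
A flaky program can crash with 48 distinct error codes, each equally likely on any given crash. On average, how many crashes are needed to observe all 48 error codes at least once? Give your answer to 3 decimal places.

The wait to go from k to k+1 distinct error codes is geometric with mean 48/(48-k).
E[T] = 48/48 + 48/47 + 48/46 + ... + 48/2 + 48/1 = 48·H_{48}.
H_{48} = 4.4588, so E[T] = 214.0223.

214.022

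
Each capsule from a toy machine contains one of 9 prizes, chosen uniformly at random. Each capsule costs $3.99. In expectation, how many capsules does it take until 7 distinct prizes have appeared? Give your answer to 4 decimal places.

Going from k to k+1 distinct takes a geometric number of capsules with mean 9/(9-k).
Sum over k = 0,...,6: E = 9/9 + 9/8 + 9/7 + ... + 9/4 + 9/3 = 11.96071.

11.9607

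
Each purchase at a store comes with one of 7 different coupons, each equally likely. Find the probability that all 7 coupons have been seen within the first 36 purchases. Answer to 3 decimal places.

Let A_i be the event that coupon i is missing after 36 purchases. By inclusion–exclusion on the A_i,
P(all seen) = Σ_{j=0}^{7} (-1)^j C(7,j)((7-j)/7)^36
= 1.0000 - 0.0272 + 0.0001 - 0.0000 + 0.0000 - 0.0000 + 0.0000 - 0.0000
= 0.9729.

0.973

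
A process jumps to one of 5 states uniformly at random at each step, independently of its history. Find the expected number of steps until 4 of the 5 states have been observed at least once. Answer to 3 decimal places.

6.417

With k distinct states already seen, the next new one arrives after an expected 5/(5-k) steps.
Sum over k = 0,...,3: E = 5/5 + 5/4 + 5/3 + 5/2 = 6.4167.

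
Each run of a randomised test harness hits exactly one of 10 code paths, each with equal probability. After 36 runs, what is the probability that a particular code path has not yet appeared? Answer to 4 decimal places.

0.0225

On each run the fixed code path fails to appear with probability 9/10.
P(still missing after 36) = (9/10)^36 = 0.02253.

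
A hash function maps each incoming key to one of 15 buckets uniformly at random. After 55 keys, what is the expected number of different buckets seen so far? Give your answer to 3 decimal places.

For each bucket, P(seen in 55 keys) = 1 - (14/15)^55 = 0.9775.
By linearity of expectation, E[distinct seen] = 15·(1 - (14/15)^55) = 14.6626.

14.663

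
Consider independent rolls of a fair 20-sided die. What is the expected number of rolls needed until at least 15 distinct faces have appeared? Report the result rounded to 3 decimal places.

Going from k to k+1 distinct takes a geometric number of rolls with mean 20/(20-k).
Sum over k = 0,...,14: E = 20/20 + 20/19 + 20/18 + ... + 20/7 + 20/6 = 26.2881.

26.288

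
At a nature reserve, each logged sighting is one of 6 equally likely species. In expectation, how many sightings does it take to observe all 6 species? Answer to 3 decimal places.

After k distinct species have appeared, the next sighting gives a new one with probability (6-k)/6, so the expected wait for the (k+1)-th is 6/(6-k).
E[T] = 6/6 + 6/5 + 6/4 + 6/3 + 6/2 + 6/1 = 6·H_{6}.
H_{6} = 2.4500, so E[T] = 14.7000.

14.700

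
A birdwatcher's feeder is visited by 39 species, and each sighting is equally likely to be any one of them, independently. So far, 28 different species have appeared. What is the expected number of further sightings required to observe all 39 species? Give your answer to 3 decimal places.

With k distinct species already seen, the next new one takes an expected 39/(39-k) sightings.
Sum over k = 28,...,38: E = 39/11 + 39/10 + 39/9 + ... + 39/2 + 39/1 = 117.7752.

117.775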